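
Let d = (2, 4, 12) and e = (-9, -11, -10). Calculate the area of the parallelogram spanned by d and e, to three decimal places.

128.078

i: 4·(-10) - 12·(-11) = -40 - (-132) = 92
j: 12·(-9) - 2·(-10) = -108 - (-20) = -88
k: 2·(-11) - 4·(-9) = -22 - (-36) = 14
d × e = (92, -88, 14)
|d × e| = √(92² + (-88)² + 14²) = √16404 ≈ 128.0781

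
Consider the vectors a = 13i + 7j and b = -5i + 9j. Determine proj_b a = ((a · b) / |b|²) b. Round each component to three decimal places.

(0.094, -0.170)

a · b = 13·(-5) + 7·9 = -65 + 63 = -2
|b|² = 25 + 81 = 106
proj_b a = (-2/106) · (-5, 9) ≈ (0.094, -0.170)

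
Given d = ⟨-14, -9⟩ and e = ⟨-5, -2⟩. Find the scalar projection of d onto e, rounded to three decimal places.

d · e = (-14)·(-5) + (-9)·(-2) = 70 + 18 = 88
|e| = √(25 + 4) = √29 ≈ 5.3852
comp_e d = 88 / √29 ≈ 16.341

16.341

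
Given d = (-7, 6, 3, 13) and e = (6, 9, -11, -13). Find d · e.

d · e = (-7)·6 + 6·9 + 3·(-11) + 13·(-13) = -42 + 54 - 33 - 169 = -190

-190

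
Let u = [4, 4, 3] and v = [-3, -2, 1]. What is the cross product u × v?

(10, -13, 4)

i: 4·1 - 3·(-2) = 4 - (-6) = 10
j: 3·(-3) - 4·1 = -9 - 4 = -13
k: 4·(-2) - 4·(-3) = -8 - (-12) = 4
u × v = (10, -13, 4)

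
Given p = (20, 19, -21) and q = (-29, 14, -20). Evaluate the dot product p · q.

p · q = 20·(-29) + 19·14 + (-21)·(-20) = -580 + 266 + 420 = 106

106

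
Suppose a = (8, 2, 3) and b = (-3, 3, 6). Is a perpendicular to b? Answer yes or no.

yes

a · b = 8·(-3) + 2·3 + 3·6 = -24 + 6 + 18 = 0
Zero, so the vectors are orthogonal.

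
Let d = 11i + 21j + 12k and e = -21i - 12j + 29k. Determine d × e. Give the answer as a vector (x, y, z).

(753, -571, 309)

i: 21·29 - 12·(-12) = 609 - (-144) = 753
j: 12·(-21) - 11·29 = -252 - 319 = -571
k: 11·(-12) - 21·(-21) = -132 - (-441) = 309
d × e = (753, -571, 309)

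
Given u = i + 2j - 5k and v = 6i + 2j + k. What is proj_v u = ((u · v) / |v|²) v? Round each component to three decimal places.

(0.732, 0.244, 0.122)

u · v = 1·6 + 2·2 + (-5)·1 = 6 + 4 - 5 = 5
|v|² = 36 + 4 + 1 = 41
proj_v u = (5/41) · (6, 2, 1) ≈ (0.732, 0.244, 0.122)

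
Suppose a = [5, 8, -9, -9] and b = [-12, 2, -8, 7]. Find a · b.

-35

a · b = 5·(-12) + 8·2 + (-9)·(-8) + (-9)·7 = -60 + 16 + 72 - 63 = -35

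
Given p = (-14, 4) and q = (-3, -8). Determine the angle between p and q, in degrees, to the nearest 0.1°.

p · q = (-14)·(-3) + 4·(-8) = 42 - 32 = 10
|p|² = 196 + 16 = 212,  |p| = √212 ≈ 14.560220
|q|² = 9 + 64 = 73,  |q| = √73 ≈ 8.544004
cos θ = 10 / (14.560220 · 8.544004) ≈ 0.08038
θ = arccos(0.08038) ≈ 85.4°

85.4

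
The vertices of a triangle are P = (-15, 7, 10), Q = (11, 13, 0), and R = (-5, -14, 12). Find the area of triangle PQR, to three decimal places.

327.698

PQ = (26, 6, -10),  PR = (10, -21, 2)
i: 6·2 - (-10)·(-21) = 12 - 210 = -198
j: (-10)·10 - 26·2 = -100 - 52 = -152
k: 26·(-21) - 6·10 = -546 - 60 = -606
PQ × PR = (-198, -152, -606)
|PQ × PR| = √429544 ≈ 655.3961
area = ½ · 655.3961 ≈ 327.698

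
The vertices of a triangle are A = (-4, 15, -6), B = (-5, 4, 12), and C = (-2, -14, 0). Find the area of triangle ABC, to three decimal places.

230.381

AB = (-1, -11, 18),  AC = (2, -29, 6)
i: (-11)·6 - 18·(-29) = -66 - (-522) = 456
j: 18·2 - (-1)·6 = 36 - (-6) = 42
k: (-1)·(-29) - (-11)·2 = 29 - (-22) = 51
AB × AC = (456, 42, 51)
|AB × AC| = √212301 ≈ 460.7613
area = ½ · 460.7613 ≈ 230.381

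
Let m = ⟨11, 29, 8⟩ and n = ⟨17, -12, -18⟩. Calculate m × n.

i: 29·(-18) - 8·(-12) = -522 - (-96) = -426
j: 8·17 - 11·(-18) = 136 - (-198) = 334
k: 11·(-12) - 29·17 = -132 - 493 = -625
m × n = (-426, 334, -625)

(-426, 334, -625)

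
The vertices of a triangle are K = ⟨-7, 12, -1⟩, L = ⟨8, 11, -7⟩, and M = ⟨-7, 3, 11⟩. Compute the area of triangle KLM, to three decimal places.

KL = (15, -1, -6),  KM = (0, -9, 12)
i: (-1)·12 - (-6)·(-9) = -12 - 54 = -66
j: (-6)·0 - 15·12 = 0 - 180 = -180
k: 15·(-9) - (-1)·0 = -135 - 0 = -135
KL × KM = (-66, -180, -135)
|KL × KM| = √54981 ≈ 234.4803
area = ½ · 234.4803 ≈ 117.240

117.240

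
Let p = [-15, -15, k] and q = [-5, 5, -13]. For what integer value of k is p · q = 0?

0

p · q = (-15)·(-5) + (-15)·5 + k·(-13) = 0 - 13k
Set equal to 0: -13k = 0, so k = 0.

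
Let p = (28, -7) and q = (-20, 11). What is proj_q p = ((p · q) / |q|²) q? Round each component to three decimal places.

(24.453, -13.449)

p · q = 28·(-20) + (-7)·11 = -560 - 77 = -637
|q|² = 400 + 121 = 521
proj_q p = (-637/521) · (-20, 11) ≈ (24.453, -13.449)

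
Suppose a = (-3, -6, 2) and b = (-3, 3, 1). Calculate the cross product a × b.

(-12, -3, -27)

i: (-6)·1 - 2·3 = -6 - 6 = -12
j: 2·(-3) - (-3)·1 = -6 - (-3) = -3
k: (-3)·3 - (-6)·(-3) = -9 - 18 = -27
a × b = (-12, -3, -27)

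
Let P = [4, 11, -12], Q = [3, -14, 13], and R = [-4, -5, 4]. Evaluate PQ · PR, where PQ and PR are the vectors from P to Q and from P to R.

PQ = Q − P = (-1, -25, 25)
PR = R − P = (-8, -16, 16)
PQ · PR = (-1)·(-8) + (-25)·(-16) + 25·16 = 8 + 400 + 400 = 808

808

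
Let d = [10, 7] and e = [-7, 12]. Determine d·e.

d · e = 10·(-7) + 7·12 = -70 + 84 = 14

14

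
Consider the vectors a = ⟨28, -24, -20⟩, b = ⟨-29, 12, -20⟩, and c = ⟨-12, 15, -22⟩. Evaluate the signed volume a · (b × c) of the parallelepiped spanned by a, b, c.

b × c:
i: 12·(-22) - (-20)·15 = -264 - (-300) = 36
j: (-20)·(-12) - (-29)·(-22) = 240 - 638 = -398
k: (-29)·15 - 12·(-12) = -435 - (-144) = -291
b × c = (36, -398, -291)
a · (b × c) = 28·36 + (-24)·(-398) + (-20)·(-291) = 1008 + 9552 + 5820 = 16380

16380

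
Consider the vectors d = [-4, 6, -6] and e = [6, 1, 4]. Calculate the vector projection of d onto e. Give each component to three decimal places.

(-4.755, -0.792, -3.170)

d · e = (-4)·6 + 6·1 + (-6)·4 = -24 + 6 - 24 = -42
|e|² = 36 + 1 + 16 = 53
proj_e d = (-42/53) · (6, 1, 4) ≈ (-4.755, -0.792, -3.170)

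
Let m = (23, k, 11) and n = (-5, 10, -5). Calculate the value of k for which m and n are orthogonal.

17

m · n = 23·(-5) + k·10 + 11·(-5) = -170 + 10k
Set equal to 0: 10k = 170, so k = 17.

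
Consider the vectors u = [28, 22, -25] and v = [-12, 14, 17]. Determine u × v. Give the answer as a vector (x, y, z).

(724, -176, 656)

i: 22·17 - (-25)·14 = 374 - (-350) = 724
j: (-25)·(-12) - 28·17 = 300 - 476 = -176
k: 28·14 - 22·(-12) = 392 - (-264) = 656
u × v = (724, -176, 656)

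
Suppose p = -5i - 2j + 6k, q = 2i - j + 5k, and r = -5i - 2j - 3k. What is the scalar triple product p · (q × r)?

-81

q × r:
i: (-1)·(-3) - 5·(-2) = 3 - (-10) = 13
j: 5·(-5) - 2·(-3) = -25 - (-6) = -19
k: 2·(-2) - (-1)·(-5) = -4 - 5 = -9
q × r = (13, -19, -9)
p · (q × r) = (-5)·13 + (-2)·(-19) + 6·(-9) = -65 + 38 - 54 = -81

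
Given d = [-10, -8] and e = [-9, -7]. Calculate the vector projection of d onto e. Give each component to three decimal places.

(-10.108, -7.862)

d · e = (-10)·(-9) + (-8)·(-7) = 90 + 56 = 146
|e|² = 81 + 49 = 130
proj_e d = (146/130) · (-9, -7) ≈ (-10.108, -7.862)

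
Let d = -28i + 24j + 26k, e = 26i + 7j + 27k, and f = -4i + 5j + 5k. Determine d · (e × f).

e × f:
i: 7·5 - 27·5 = 35 - 135 = -100
j: 27·(-4) - 26·5 = -108 - 130 = -238
k: 26·5 - 7·(-4) = 130 - (-28) = 158
e × f = (-100, -238, 158)
d · (e × f) = (-28)·(-100) + 24·(-238) + 26·158 = 2800 - 5712 + 4108 = 1196

1196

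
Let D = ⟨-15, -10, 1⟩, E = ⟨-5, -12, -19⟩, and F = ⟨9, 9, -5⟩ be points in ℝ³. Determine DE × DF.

DE = (10, -2, -20)
DF = (24, 19, -6)
i: (-2)·(-6) - (-20)·19 = 12 - (-380) = 392
j: (-20)·24 - 10·(-6) = -480 - (-60) = -420
k: 10·19 - (-2)·24 = 190 - (-48) = 238
DE × DF = (392, -420, 238)

(392, -420, 238)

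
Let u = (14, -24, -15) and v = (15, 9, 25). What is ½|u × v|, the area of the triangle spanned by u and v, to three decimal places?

i: (-24)·25 - (-15)·9 = -600 - (-135) = -465
j: (-15)·15 - 14·25 = -225 - 350 = -575
k: 14·9 - (-24)·15 = 126 - (-360) = 486
u × v = (-465, -575, 486)
|u × v| = √((-465)² + (-575)² + 486²) = √783046 ≈ 884.8989
area = ½ · 884.8989 ≈ 442.449

442.449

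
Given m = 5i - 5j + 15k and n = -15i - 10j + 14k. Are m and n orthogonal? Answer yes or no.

no

m · n = 5·(-15) + (-5)·(-10) + 15·14 = -75 + 50 + 210 = 185
Nonzero, so the vectors are not orthogonal.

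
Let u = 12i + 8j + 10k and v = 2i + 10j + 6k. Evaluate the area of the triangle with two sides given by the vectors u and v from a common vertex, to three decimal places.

i: 8·6 - 10·10 = 48 - 100 = -52
j: 10·2 - 12·6 = 20 - 72 = -52
k: 12·10 - 8·2 = 120 - 16 = 104
u × v = (-52, -52, 104)
|u × v| = √((-52)² + (-52)² + 104²) = √16224 ≈ 127.3735
area = ½ · 127.3735 ≈ 63.687

63.687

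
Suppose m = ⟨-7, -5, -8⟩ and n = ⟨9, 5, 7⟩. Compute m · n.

-144

m · n = (-7)·9 + (-5)·5 + (-8)·7 = -63 - 25 - 56 = -144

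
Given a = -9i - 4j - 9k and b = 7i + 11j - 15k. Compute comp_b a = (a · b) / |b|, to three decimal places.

1.409

a · b = (-9)·7 + (-4)·11 + (-9)·(-15) = -63 - 44 + 135 = 28
|b| = √(49 + 121 + 225) = √395 ≈ 19.8746
comp_b a = 28 / √395 ≈ 1.409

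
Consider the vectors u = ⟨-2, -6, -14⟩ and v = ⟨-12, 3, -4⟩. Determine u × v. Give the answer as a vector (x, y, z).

i: (-6)·(-4) - (-14)·3 = 24 - (-42) = 66
j: (-14)·(-12) - (-2)·(-4) = 168 - 8 = 160
k: (-2)·3 - (-6)·(-12) = -6 - 72 = -78
u × v = (66, 160, -78)

(66, 160, -78)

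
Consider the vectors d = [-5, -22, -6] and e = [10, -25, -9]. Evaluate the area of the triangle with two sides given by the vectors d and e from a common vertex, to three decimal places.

181.902

i: (-22)·(-9) - (-6)·(-25) = 198 - 150 = 48
j: (-6)·10 - (-5)·(-9) = -60 - 45 = -105
k: (-5)·(-25) - (-22)·10 = 125 - (-220) = 345
d × e = (48, -105, 345)
|d × e| = √(48² + (-105)² + 345²) = √132354 ≈ 363.8049
area = ½ · 363.8049 ≈ 181.902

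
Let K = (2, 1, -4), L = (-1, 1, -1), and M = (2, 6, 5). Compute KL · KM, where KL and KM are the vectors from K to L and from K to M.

KL = L − K = (-3, 0, 3)
KM = M − K = (0, 5, 9)
KL · KM = (-3)·0 + 0·5 + 3·9 = 0 + 0 + 27 = 27

27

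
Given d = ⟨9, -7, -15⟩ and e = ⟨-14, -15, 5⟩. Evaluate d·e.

d · e = 9·(-14) + (-7)·(-15) + (-15)·5 = -126 + 105 - 75 = -96

-96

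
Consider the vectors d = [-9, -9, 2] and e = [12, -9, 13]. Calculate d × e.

(-99, 141, 189)

i: (-9)·13 - 2·(-9) = -117 - (-18) = -99
j: 2·12 - (-9)·13 = 24 - (-117) = 141
k: (-9)·(-9) - (-9)·12 = 81 - (-108) = 189
d × e = (-99, 141, 189)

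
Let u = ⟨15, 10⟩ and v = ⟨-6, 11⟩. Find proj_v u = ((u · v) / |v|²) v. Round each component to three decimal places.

(-0.764, 1.401)

u · v = 15·(-6) + 10·11 = -90 + 110 = 20
|v|² = 36 + 121 = 157
proj_v u = (20/157) · (-6, 11) ≈ (-0.764, 1.401)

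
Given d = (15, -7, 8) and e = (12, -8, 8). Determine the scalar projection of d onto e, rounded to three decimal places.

d · e = 15·12 + (-7)·(-8) + 8·8 = 180 + 56 + 64 = 300
|e| = √(144 + 64 + 64) = √272 ≈ 16.4924
comp_e d = 300 / √272 ≈ 18.190

18.190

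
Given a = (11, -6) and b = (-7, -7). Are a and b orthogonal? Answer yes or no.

a · b = 11·(-7) + (-6)·(-7) = -77 + 42 = -35
Nonzero, so the vectors are not orthogonal.

no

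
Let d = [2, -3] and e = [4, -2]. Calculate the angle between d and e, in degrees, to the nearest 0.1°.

29.7

d · e = 2·4 + (-3)·(-2) = 8 + 6 = 14
|d|² = 4 + 9 = 13,  |d| = √13 ≈ 3.605551
|e|² = 16 + 4 = 20,  |e| = √20 ≈ 4.472136
cos θ = 14 / (3.605551 · 4.472136) ≈ 0.86824
θ = arccos(0.86824) ≈ 29.7°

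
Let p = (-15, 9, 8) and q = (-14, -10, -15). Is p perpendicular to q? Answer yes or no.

yes

p · q = (-15)·(-14) + 9·(-10) + 8·(-15) = 210 - 90 - 120 = 0
Zero, so the vectors are orthogonal.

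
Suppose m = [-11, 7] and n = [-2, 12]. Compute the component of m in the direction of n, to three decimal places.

8.713

m · n = (-11)·(-2) + 7·12 = 22 + 84 = 106
|n| = √(4 + 144) = √148 ≈ 12.1655
comp_n m = 106 / √148 ≈ 8.713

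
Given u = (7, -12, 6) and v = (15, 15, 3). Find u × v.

i: (-12)·3 - 6·15 = -36 - 90 = -126
j: 6·15 - 7·3 = 90 - 21 = 69
k: 7·15 - (-12)·15 = 105 - (-180) = 285
u × v = (-126, 69, 285)

(-126, 69, 285)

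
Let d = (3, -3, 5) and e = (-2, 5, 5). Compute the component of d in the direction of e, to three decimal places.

0.544

d · e = 3·(-2) + (-3)·5 + 5·5 = -6 - 15 + 25 = 4
|e| = √(4 + 25 + 25) = √54 ≈ 7.3485
comp_e d = 4 / √54 ≈ 0.544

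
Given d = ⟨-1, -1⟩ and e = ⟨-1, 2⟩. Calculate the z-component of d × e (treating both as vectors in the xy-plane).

-3

(-1)·2 - (-1)·(-1) = -2 - 1 = -3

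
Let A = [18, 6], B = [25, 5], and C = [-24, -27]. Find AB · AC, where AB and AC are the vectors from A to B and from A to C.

AB = B − A = (7, -1)
AC = C − A = (-42, -33)
AB · AC = 7·(-42) + (-1)·(-33) = -294 + 33 = -261

-261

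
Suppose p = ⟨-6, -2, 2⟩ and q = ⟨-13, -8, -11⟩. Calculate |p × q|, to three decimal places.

101.941

i: (-2)·(-11) - 2·(-8) = 22 - (-16) = 38
j: 2·(-13) - (-6)·(-11) = -26 - 66 = -92
k: (-6)·(-8) - (-2)·(-13) = 48 - 26 = 22
p × q = (38, -92, 22)
|p × q| = √(38² + (-92)² + 22²) = √10392 ≈ 101.9412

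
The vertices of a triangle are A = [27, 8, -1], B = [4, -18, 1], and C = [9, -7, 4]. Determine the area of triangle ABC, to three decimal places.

88.558

AB = (-23, -26, 2),  AC = (-18, -15, 5)
i: (-26)·5 - 2·(-15) = -130 - (-30) = -100
j: 2·(-18) - (-23)·5 = -36 - (-115) = 79
k: (-23)·(-15) - (-26)·(-18) = 345 - 468 = -123
AB × AC = (-100, 79, -123)
|AB × AC| = √31370 ≈ 177.1158
area = ½ · 177.1158 ≈ 88.558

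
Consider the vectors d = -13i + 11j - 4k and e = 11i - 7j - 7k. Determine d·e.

-192

d · e = (-13)·11 + 11·(-7) + (-4)·(-7) = -143 - 77 + 28 = -192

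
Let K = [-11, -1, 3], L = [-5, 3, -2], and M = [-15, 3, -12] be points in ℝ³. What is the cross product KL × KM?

(-40, 110, 40)

KL = (6, 4, -5)
KM = (-4, 4, -15)
i: 4·(-15) - (-5)·4 = -60 - (-20) = -40
j: (-5)·(-4) - 6·(-15) = 20 - (-90) = 110
k: 6·4 - 4·(-4) = 24 - (-16) = 40
KL × KM = (-40, 110, 40)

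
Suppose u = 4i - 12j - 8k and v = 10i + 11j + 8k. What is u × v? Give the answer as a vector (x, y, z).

(-8, -112, 164)

i: (-12)·8 - (-8)·11 = -96 - (-88) = -8
j: (-8)·10 - 4·8 = -80 - 32 = -112
k: 4·11 - (-12)·10 = 44 - (-120) = 164
u × v = (-8, -112, 164)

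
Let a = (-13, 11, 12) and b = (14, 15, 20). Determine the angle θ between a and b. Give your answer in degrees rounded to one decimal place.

68.1

a · b = (-13)·14 + 11·15 + 12·20 = -182 + 165 + 240 = 223
|a|² = 169 + 121 + 144 = 434,  |a| = √434 ≈ 20.832667
|b|² = 196 + 225 + 400 = 821,  |b| = √821 ≈ 28.653098
cos θ = 223 / (20.832667 · 28.653098) ≈ 0.37358
θ = arccos(0.37358) ≈ 68.1°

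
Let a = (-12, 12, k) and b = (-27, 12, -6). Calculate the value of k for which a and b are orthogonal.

a · b = (-12)·(-27) + 12·12 + k·(-6) = 468 - 6k
Set equal to 0: -6k = -468, so k = 78.

78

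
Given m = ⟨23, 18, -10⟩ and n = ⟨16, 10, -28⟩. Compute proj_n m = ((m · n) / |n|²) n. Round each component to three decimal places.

(11.621, 7.263, -20.337)

m · n = 23·16 + 18·10 + (-10)·(-28) = 368 + 180 + 280 = 828
|n|² = 256 + 100 + 784 = 1140
proj_n m = (828/1140) · (16, 10, -28) ≈ (11.621, 7.263, -20.337)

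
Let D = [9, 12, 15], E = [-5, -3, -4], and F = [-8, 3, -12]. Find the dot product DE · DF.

886

DE = E − D = (-14, -15, -19)
DF = F − D = (-17, -9, -27)
DE · DF = (-14)·(-17) + (-15)·(-9) + (-19)·(-27) = 238 + 135 + 513 = 886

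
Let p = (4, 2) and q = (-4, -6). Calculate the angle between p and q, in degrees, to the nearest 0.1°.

150.3

p · q = 4·(-4) + 2·(-6) = -16 - 12 = -28
|p|² = 16 + 4 = 20,  |p| = √20 ≈ 4.472136
|q|² = 16 + 36 = 52,  |q| = √52 ≈ 7.211103
cos θ = -28 / (4.472136 · 7.211103) ≈ -0.86824
θ = arccos(-0.86824) ≈ 150.3°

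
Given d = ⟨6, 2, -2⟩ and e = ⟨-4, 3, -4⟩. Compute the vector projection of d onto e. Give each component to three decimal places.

(0.976, -0.732, 0.976)

d · e = 6·(-4) + 2·3 + (-2)·(-4) = -24 + 6 + 8 = -10
|e|² = 16 + 9 + 16 = 41
proj_e d = (-10/41) · (-4, 3, -4) ≈ (0.976, -0.732, 0.976)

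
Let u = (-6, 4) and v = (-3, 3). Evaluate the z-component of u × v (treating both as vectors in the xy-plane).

(-6)·3 - 4·(-3) = -18 - (-12) = -6

-6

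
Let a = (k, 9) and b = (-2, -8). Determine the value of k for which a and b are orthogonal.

a · b = k·(-2) + 9·(-8) = -72 - 2k
Set equal to 0: -2k = 72, so k = -36.

-36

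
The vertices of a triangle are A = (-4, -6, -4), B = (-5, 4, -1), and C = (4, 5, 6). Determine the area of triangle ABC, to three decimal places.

AB = (-1, 10, 3),  AC = (8, 11, 10)
i: 10·10 - 3·11 = 100 - 33 = 67
j: 3·8 - (-1)·10 = 24 - (-10) = 34
k: (-1)·11 - 10·8 = -11 - 80 = -91
AB × AC = (67, 34, -91)
|AB × AC| = √13926 ≈ 118.0085
area = ½ · 118.0085 ≈ 59.004

59.004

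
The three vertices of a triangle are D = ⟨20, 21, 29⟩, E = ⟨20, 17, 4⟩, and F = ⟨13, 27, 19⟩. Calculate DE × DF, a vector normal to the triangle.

(190, 175, -28)

DE = (0, -4, -25)
DF = (-7, 6, -10)
i: (-4)·(-10) - (-25)·6 = 40 - (-150) = 190
j: (-25)·(-7) - 0·(-10) = 175 - 0 = 175
k: 0·6 - (-4)·(-7) = 0 - 28 = -28
DE × DF = (190, 175, -28)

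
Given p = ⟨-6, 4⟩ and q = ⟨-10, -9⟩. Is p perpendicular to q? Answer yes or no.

no

p · q = (-6)·(-10) + 4·(-9) = 60 - 36 = 24
Nonzero, so the vectors are not orthogonal.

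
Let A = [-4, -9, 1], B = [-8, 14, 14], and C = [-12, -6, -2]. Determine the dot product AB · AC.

AB = B − A = (-4, 23, 13)
AC = C − A = (-8, 3, -3)
AB · AC = (-4)·(-8) + 23·3 + 13·(-3) = 32 + 69 - 39 = 62

62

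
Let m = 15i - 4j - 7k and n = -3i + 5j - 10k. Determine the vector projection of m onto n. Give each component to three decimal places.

(-0.112, 0.187, -0.373)

m · n = 15·(-3) + (-4)·5 + (-7)·(-10) = -45 - 20 + 70 = 5
|n|² = 9 + 25 + 100 = 134
proj_n m = (5/134) · (-3, 5, -10) ≈ (-0.112, 0.187, -0.373)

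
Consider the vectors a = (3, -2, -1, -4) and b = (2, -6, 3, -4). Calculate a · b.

31

a · b = 3·2 + (-2)·(-6) + (-1)·3 + (-4)·(-4) = 6 + 12 - 3 + 16 = 31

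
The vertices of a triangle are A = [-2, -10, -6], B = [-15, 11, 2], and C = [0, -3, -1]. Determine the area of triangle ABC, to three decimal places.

81.626

AB = (-13, 21, 8),  AC = (2, 7, 5)
i: 21·5 - 8·7 = 105 - 56 = 49
j: 8·2 - (-13)·5 = 16 - (-65) = 81
k: (-13)·7 - 21·2 = -91 - 42 = -133
AB × AC = (49, 81, -133)
|AB × AC| = √26651 ≈ 163.2513
area = ½ · 163.2513 ≈ 81.626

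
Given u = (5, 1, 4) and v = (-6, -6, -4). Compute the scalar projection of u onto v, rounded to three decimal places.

-5.543

u · v = 5·(-6) + 1·(-6) + 4·(-4) = -30 - 6 - 16 = -52
|v| = √(36 + 36 + 16) = √88 ≈ 9.3808
comp_v u = -52 / √88 ≈ -5.543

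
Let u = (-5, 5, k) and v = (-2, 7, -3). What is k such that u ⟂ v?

15

u · v = (-5)·(-2) + 5·7 + k·(-3) = 45 - 3k
Set equal to 0: -3k = -45, so k = 15.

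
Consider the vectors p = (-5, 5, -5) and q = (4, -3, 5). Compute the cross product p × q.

i: 5·5 - (-5)·(-3) = 25 - 15 = 10
j: (-5)·4 - (-5)·5 = -20 - (-25) = 5
k: (-5)·(-3) - 5·4 = 15 - 20 = -5
p × q = (10, 5, -5)

(10, 5, -5)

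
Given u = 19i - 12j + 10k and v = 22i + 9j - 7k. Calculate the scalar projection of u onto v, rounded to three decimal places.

9.686

u · v = 19·22 + (-12)·9 + 10·(-7) = 418 - 108 - 70 = 240
|v| = √(484 + 81 + 49) = √614 ≈ 24.7790
comp_v u = 240 / √614 ≈ 9.686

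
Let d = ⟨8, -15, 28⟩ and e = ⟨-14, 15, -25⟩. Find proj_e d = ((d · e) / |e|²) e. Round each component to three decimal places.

d · e = 8·(-14) + (-15)·15 + 28·(-25) = -112 - 225 - 700 = -1037
|e|² = 196 + 225 + 625 = 1046
proj_e d = (-1037/1046) · (-14, 15, -25) ≈ (13.880, -14.871, 24.785)

(13.880, -14.871, 24.785)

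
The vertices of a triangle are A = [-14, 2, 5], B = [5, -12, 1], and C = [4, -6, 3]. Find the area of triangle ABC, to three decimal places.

52.849

AB = (19, -14, -4),  AC = (18, -8, -2)
i: (-14)·(-2) - (-4)·(-8) = 28 - 32 = -4
j: (-4)·18 - 19·(-2) = -72 - (-38) = -34
k: 19·(-8) - (-14)·18 = -152 - (-252) = 100
AB × AC = (-4, -34, 100)
|AB × AC| = √11172 ≈ 105.6977
area = ½ · 105.6977 ≈ 52.849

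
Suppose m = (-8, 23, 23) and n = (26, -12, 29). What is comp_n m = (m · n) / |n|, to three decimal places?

4.490

m · n = (-8)·26 + 23·(-12) + 23·29 = -208 - 276 + 667 = 183
|n| = √(676 + 144 + 841) = √1661 ≈ 40.7554
comp_n m = 183 / √1661 ≈ 4.490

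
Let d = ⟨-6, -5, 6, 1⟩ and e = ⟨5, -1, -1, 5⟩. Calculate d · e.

-26

d · e = (-6)·5 + (-5)·(-1) + 6·(-1) + 1·5 = -30 + 5 - 6 + 5 = -26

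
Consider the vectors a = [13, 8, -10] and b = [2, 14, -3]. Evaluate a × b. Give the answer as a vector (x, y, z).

i: 8·(-3) - (-10)·14 = -24 - (-140) = 116
j: (-10)·2 - 13·(-3) = -20 - (-39) = 19
k: 13·14 - 8·2 = 182 - 16 = 166
a × b = (116, 19, 166)

(116, 19, 166)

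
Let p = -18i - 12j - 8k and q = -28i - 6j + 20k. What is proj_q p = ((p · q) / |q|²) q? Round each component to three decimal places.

p · q = (-18)·(-28) + (-12)·(-6) + (-8)·20 = 504 + 72 - 160 = 416
|q|² = 784 + 36 + 400 = 1220
proj_q p = (416/1220) · (-28, -6, 20) ≈ (-9.548, -2.046, 6.820)

(-9.548, -2.046, 6.820)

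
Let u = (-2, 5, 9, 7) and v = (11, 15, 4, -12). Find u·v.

u · v = (-2)·11 + 5·15 + 9·4 + 7·(-12) = -22 + 75 + 36 - 84 = 5

5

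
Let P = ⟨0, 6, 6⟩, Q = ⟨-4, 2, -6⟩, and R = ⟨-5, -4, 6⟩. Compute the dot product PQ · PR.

60

PQ = Q − P = (-4, -4, -12)
PR = R − P = (-5, -10, 0)
PQ · PR = (-4)·(-5) + (-4)·(-10) + (-12)·0 = 20 + 40 + 0 = 60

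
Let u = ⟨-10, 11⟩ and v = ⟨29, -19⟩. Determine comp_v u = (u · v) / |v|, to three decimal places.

-14.393

u · v = (-10)·29 + 11·(-19) = -290 - 209 = -499
|v| = √(841 + 361) = √1202 ≈ 34.6699
comp_v u = -499 / √1202 ≈ -14.393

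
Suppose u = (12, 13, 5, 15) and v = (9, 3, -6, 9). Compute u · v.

252

u · v = 12·9 + 13·3 + 5·(-6) + 15·9 = 108 + 39 - 30 + 135 = 252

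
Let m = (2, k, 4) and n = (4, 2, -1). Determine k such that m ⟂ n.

m · n = 2·4 + k·2 + 4·(-1) = 4 + 2k
Set equal to 0: 2k = -4, so k = -2.

-2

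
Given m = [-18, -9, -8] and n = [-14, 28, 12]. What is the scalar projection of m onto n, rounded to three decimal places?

m · n = (-18)·(-14) + (-9)·28 + (-8)·12 = 252 - 252 - 96 = -96
|n| = √(196 + 784 + 144) = √1124 ≈ 33.5261
comp_n m = -96 / √1124 ≈ -2.863

-2.863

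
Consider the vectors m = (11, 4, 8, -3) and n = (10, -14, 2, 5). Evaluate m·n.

m · n = 11·10 + 4·(-14) + 8·2 + (-3)·5 = 110 - 56 + 16 - 15 = 55

55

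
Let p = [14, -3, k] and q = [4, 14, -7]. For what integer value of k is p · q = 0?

p · q = 14·4 + (-3)·14 + k·(-7) = 14 - 7k
Set equal to 0: -7k = -14, so k = 2.

2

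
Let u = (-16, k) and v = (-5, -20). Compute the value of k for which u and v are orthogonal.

4

u · v = (-16)·(-5) + k·(-20) = 80 - 20k
Set equal to 0: -20k = -80, so k = 4.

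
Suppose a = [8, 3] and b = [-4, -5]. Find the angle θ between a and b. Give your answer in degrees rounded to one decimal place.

a · b = 8·(-4) + 3·(-5) = -32 - 15 = -47
|a|² = 64 + 9 = 73,  |a| = √73 ≈ 8.544004
|b|² = 16 + 25 = 41,  |b| = √41 ≈ 6.403124
cos θ = -47 / (8.544004 · 6.403124) ≈ -0.85910
θ = arccos(-0.85910) ≈ 149.2°

149.2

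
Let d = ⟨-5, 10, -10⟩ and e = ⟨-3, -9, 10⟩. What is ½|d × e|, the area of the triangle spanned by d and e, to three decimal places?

55.057

i: 10·10 - (-10)·(-9) = 100 - 90 = 10
j: (-10)·(-3) - (-5)·10 = 30 - (-50) = 80
k: (-5)·(-9) - 10·(-3) = 45 - (-30) = 75
d × e = (10, 80, 75)
|d × e| = √(10² + 80² + 75²) = √12125 ≈ 110.1136
area = ½ · 110.1136 ≈ 55.057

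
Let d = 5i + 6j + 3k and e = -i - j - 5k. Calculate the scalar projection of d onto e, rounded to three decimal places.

-5.004

d · e = 5·(-1) + 6·(-1) + 3·(-5) = -5 - 6 - 15 = -26
|e| = √(1 + 1 + 25) = √27 ≈ 5.1962
comp_e d = -26 / √27 ≈ -5.004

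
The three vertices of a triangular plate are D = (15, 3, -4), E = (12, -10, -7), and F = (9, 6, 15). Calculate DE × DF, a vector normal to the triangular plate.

DE = (-3, -13, -3)
DF = (-6, 3, 19)
i: (-13)·19 - (-3)·3 = -247 - (-9) = -238
j: (-3)·(-6) - (-3)·19 = 18 - (-57) = 75
k: (-3)·3 - (-13)·(-6) = -9 - 78 = -87
DE × DF = (-238, 75, -87)

(-238, 75, -87)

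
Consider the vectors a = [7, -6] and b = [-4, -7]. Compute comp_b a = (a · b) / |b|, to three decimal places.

1.736

a · b = 7·(-4) + (-6)·(-7) = -28 + 42 = 14
|b| = √(16 + 49) = √65 ≈ 8.0623
comp_b a = 14 / √65 ≈ 1.736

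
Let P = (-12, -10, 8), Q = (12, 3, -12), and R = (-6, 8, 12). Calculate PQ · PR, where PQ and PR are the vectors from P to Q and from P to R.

PQ = Q − P = (24, 13, -20)
PR = R − P = (6, 18, 4)
PQ · PR = 24·6 + 13·18 + (-20)·4 = 144 + 234 - 80 = 298

298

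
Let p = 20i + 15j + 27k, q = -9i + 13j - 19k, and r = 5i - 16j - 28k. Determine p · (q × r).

q × r:
i: 13·(-28) - (-19)·(-16) = -364 - 304 = -668
j: (-19)·5 - (-9)·(-28) = -95 - 252 = -347
k: (-9)·(-16) - 13·5 = 144 - 65 = 79
q × r = (-668, -347, 79)
p · (q × r) = 20·(-668) + 15·(-347) + 27·79 = -13360 - 5205 + 2133 = -16432

-16432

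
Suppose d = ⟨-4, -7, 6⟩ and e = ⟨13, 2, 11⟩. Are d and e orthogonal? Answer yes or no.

yes

d · e = (-4)·13 + (-7)·2 + 6·11 = -52 - 14 + 66 = 0
Zero, so the vectors are orthogonal.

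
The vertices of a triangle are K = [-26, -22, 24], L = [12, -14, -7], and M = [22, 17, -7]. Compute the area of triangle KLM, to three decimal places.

745.859

KL = (38, 8, -31),  KM = (48, 39, -31)
i: 8·(-31) - (-31)·39 = -248 - (-1209) = 961
j: (-31)·48 - 38·(-31) = -1488 - (-1178) = -310
k: 38·39 - 8·48 = 1482 - 384 = 1098
KL × KM = (961, -310, 1098)
|KL × KM| = √2225225 ≈ 1491.7188
area = ½ · 1491.7188 ≈ 745.859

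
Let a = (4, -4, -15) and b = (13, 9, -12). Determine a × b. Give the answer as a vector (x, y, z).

(183, -147, 88)

i: (-4)·(-12) - (-15)·9 = 48 - (-135) = 183
j: (-15)·13 - 4·(-12) = -195 - (-48) = -147
k: 4·9 - (-4)·13 = 36 - (-52) = 88
a × b = (183, -147, 88)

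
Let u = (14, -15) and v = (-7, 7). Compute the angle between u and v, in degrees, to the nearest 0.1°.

178.0

u · v = 14·(-7) + (-15)·7 = -98 - 105 = -203
|u|² = 196 + 225 = 421,  |u| = √421 ≈ 20.518285
|v|² = 49 + 49 = 98,  |v| = √98 ≈ 9.899495
cos θ = -203 / (20.518285 · 9.899495) ≈ -0.99941
θ = arccos(-0.99941) ≈ 178.0°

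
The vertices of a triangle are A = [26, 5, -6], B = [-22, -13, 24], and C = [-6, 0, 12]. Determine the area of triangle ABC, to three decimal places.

AB = (-48, -18, 30),  AC = (-32, -5, 18)
i: (-18)·18 - 30·(-5) = -324 - (-150) = -174
j: 30·(-32) - (-48)·18 = -960 - (-864) = -96
k: (-48)·(-5) - (-18)·(-32) = 240 - 576 = -336
AB × AC = (-174, -96, -336)
|AB × AC| = √152388 ≈ 390.3691
area = ½ · 390.3691 ≈ 195.185

195.185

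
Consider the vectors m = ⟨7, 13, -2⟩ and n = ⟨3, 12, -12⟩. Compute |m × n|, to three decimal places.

159.790

i: 13·(-12) - (-2)·12 = -156 - (-24) = -132
j: (-2)·3 - 7·(-12) = -6 - (-84) = 78
k: 7·12 - 13·3 = 84 - 39 = 45
m × n = (-132, 78, 45)
|m × n| = √((-132)² + 78² + 45²) = √25533 ≈ 159.7905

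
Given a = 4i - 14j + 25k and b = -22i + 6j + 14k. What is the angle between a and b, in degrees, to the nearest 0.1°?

76.7

a · b = 4·(-22) + (-14)·6 + 25·14 = -88 - 84 + 350 = 178
|a|² = 16 + 196 + 625 = 837,  |a| = √837 ≈ 28.930952
|b|² = 484 + 36 + 196 = 716,  |b| = √716 ≈ 26.758176
cos θ = 178 / (28.930952 · 26.758176) ≈ 0.22993
θ = arccos(0.22993) ≈ 76.7°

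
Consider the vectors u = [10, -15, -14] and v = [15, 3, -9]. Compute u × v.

i: (-15)·(-9) - (-14)·3 = 135 - (-42) = 177
j: (-14)·15 - 10·(-9) = -210 - (-90) = -120
k: 10·3 - (-15)·15 = 30 - (-225) = 255
u × v = (177, -120, 255)

(177, -120, 255)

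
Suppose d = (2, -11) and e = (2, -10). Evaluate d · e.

d · e = 2·2 + (-11)·(-10) = 4 + 110 = 114

114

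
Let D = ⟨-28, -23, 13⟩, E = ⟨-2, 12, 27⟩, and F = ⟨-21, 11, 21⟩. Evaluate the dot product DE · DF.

1484

DE = E − D = (26, 35, 14)
DF = F − D = (7, 34, 8)
DE · DF = 26·7 + 35·34 + 14·8 = 182 + 1190 + 112 = 1484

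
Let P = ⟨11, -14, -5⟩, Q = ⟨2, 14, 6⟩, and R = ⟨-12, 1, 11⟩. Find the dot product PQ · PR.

PQ = Q − P = (-9, 28, 11)
PR = R − P = (-23, 15, 16)
PQ · PR = (-9)·(-23) + 28·15 + 11·16 = 207 + 420 + 176 = 803

803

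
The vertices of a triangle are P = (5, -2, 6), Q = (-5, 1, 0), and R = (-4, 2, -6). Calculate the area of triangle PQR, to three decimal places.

PQ = (-10, 3, -6),  PR = (-9, 4, -12)
i: 3·(-12) - (-6)·4 = -36 - (-24) = -12
j: (-6)·(-9) - (-10)·(-12) = 54 - 120 = -66
k: (-10)·4 - 3·(-9) = -40 - (-27) = -13
PQ × PR = (-12, -66, -13)
|PQ × PR| = √4669 ≈ 68.3301
area = ½ · 68.3301 ≈ 34.165

34.165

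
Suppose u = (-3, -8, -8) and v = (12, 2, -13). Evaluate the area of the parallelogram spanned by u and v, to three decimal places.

201.804

i: (-8)·(-13) - (-8)·2 = 104 - (-16) = 120
j: (-8)·12 - (-3)·(-13) = -96 - 39 = -135
k: (-3)·2 - (-8)·12 = -6 - (-96) = 90
u × v = (120, -135, 90)
|u × v| = √(120² + (-135)² + 90²) = √40725 ≈ 201.8044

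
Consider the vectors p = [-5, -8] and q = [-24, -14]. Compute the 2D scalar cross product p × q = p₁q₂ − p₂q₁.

(-5)·(-14) - (-8)·(-24) = 70 - 192 = -122

-122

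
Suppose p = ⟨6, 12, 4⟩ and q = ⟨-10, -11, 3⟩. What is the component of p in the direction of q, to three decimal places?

-11.869

p · q = 6·(-10) + 12·(-11) + 4·3 = -60 - 132 + 12 = -180
|q| = √(100 + 121 + 9) = √230 ≈ 15.1658
comp_q p = -180 / √230 ≈ -11.869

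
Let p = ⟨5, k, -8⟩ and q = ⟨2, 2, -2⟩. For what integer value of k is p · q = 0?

-13

p · q = 5·2 + k·2 + (-8)·(-2) = 26 + 2k
Set equal to 0: 2k = -26, so k = -13.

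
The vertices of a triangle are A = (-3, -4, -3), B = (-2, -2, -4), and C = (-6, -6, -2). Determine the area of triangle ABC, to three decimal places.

AB = (1, 2, -1),  AC = (-3, -2, 1)
i: 2·1 - (-1)·(-2) = 2 - 2 = 0
j: (-1)·(-3) - 1·1 = 3 - 1 = 2
k: 1·(-2) - 2·(-3) = -2 - (-6) = 4
AB × AC = (0, 2, 4)
|AB × AC| = √20 ≈ 4.4721
area = ½ · 4.4721 ≈ 2.236

2.236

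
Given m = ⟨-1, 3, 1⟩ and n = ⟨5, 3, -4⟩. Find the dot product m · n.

m · n = (-1)·5 + 3·3 + 1·(-4) = -5 + 9 - 4 = 0

0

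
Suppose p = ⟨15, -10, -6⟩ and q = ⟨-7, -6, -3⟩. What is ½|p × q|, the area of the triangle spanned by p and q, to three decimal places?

i: (-10)·(-3) - (-6)·(-6) = 30 - 36 = -6
j: (-6)·(-7) - 15·(-3) = 42 - (-45) = 87
k: 15·(-6) - (-10)·(-7) = -90 - 70 = -160
p × q = (-6, 87, -160)
|p × q| = √((-6)² + 87² + (-160)²) = √33205 ≈ 182.2224
area = ½ · 182.2224 ≈ 91.111

91.111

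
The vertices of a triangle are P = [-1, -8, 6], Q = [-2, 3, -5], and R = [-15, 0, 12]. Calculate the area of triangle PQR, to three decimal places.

132.883

PQ = (-1, 11, -11),  PR = (-14, 8, 6)
i: 11·6 - (-11)·8 = 66 - (-88) = 154
j: (-11)·(-14) - (-1)·6 = 154 - (-6) = 160
k: (-1)·8 - 11·(-14) = -8 - (-154) = 146
PQ × PR = (154, 160, 146)
|PQ × PR| = √70632 ≈ 265.7668
area = ½ · 265.7668 ≈ 132.883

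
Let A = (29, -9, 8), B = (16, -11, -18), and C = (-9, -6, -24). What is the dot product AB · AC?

1320

AB = B − A = (-13, -2, -26)
AC = C − A = (-38, 3, -32)
AB · AC = (-13)·(-38) + (-2)·3 + (-26)·(-32) = 494 - 6 + 832 = 1320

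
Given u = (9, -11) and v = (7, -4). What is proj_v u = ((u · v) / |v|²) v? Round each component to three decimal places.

(11.523, -6.585)

u · v = 9·7 + (-11)·(-4) = 63 + 44 = 107
|v|² = 49 + 16 = 65
proj_v u = (107/65) · (7, -4) ≈ (11.523, -6.585)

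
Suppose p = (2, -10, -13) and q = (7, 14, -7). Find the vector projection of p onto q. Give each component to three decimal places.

(-0.833, -1.667, 0.833)

p · q = 2·7 + (-10)·14 + (-13)·(-7) = 14 - 140 + 91 = -35
|q|² = 49 + 196 + 49 = 294
proj_q p = (-35/294) · (7, 14, -7) ≈ (-0.833, -1.667, 0.833)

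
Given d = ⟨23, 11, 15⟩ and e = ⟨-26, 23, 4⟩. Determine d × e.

i: 11·4 - 15·23 = 44 - 345 = -301
j: 15·(-26) - 23·4 = -390 - 92 = -482
k: 23·23 - 11·(-26) = 529 - (-286) = 815
d × e = (-301, -482, 815)

(-301, -482, 815)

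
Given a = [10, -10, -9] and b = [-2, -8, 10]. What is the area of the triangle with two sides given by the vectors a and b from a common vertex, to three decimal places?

107.596

i: (-10)·10 - (-9)·(-8) = -100 - 72 = -172
j: (-9)·(-2) - 10·10 = 18 - 100 = -82
k: 10·(-8) - (-10)·(-2) = -80 - 20 = -100
a × b = (-172, -82, -100)
|a × b| = √((-172)² + (-82)² + (-100)²) = √46308 ≈ 215.1929
area = ½ · 215.1929 ≈ 107.596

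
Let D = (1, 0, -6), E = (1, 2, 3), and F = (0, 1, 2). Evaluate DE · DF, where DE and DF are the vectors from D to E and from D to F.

DE = E − D = (0, 2, 9)
DF = F − D = (-1, 1, 8)
DE · DF = 0·(-1) + 2·1 + 9·8 = 0 + 2 + 72 = 74

74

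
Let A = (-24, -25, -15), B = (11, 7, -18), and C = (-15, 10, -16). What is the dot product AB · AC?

1438

AB = B − A = (35, 32, -3)
AC = C − A = (9, 35, -1)
AB · AC = 35·9 + 32·35 + (-3)·(-1) = 315 + 1120 + 3 = 1438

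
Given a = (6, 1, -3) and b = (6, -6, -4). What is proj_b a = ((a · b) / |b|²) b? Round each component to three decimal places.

(2.864, -2.864, -1.909)

a · b = 6·6 + 1·(-6) + (-3)·(-4) = 36 - 6 + 12 = 42
|b|² = 36 + 36 + 16 = 88
proj_b a = (42/88) · (6, -6, -4) ≈ (2.864, -2.864, -1.909)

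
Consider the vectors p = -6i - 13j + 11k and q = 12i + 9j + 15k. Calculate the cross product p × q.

i: (-13)·15 - 11·9 = -195 - 99 = -294
j: 11·12 - (-6)·15 = 132 - (-90) = 222
k: (-6)·9 - (-13)·12 = -54 - (-156) = 102
p × q = (-294, 222, 102)

(-294, 222, 102)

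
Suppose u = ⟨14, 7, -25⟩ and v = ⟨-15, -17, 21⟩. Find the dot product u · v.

u · v = 14·(-15) + 7·(-17) + (-25)·21 = -210 - 119 - 525 = -854

-854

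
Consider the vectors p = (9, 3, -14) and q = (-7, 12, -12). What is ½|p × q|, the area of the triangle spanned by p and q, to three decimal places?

i: 3·(-12) - (-14)·12 = -36 - (-168) = 132
j: (-14)·(-7) - 9·(-12) = 98 - (-108) = 206
k: 9·12 - 3·(-7) = 108 - (-21) = 129
p × q = (132, 206, 129)
|p × q| = √(132² + 206² + 129²) = √76501 ≈ 276.5881
area = ½ · 276.5881 ≈ 138.294

138.294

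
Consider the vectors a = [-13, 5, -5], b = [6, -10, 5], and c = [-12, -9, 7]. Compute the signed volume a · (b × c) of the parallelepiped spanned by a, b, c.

685

b × c:
i: (-10)·7 - 5·(-9) = -70 - (-45) = -25
j: 5·(-12) - 6·7 = -60 - 42 = -102
k: 6·(-9) - (-10)·(-12) = -54 - 120 = -174
b × c = (-25, -102, -174)
a · (b × c) = (-13)·(-25) + 5·(-102) + (-5)·(-174) = 325 - 510 + 870 = 685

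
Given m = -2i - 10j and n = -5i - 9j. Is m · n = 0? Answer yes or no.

no

m · n = (-2)·(-5) + (-10)·(-9) = 10 + 90 = 100
Nonzero, so the vectors are not orthogonal.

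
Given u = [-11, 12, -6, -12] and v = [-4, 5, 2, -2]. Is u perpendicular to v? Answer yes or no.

u · v = (-11)·(-4) + 12·5 + (-6)·2 + (-12)·(-2) = 44 + 60 - 12 + 24 = 116
Nonzero, so the vectors are not orthogonal.

no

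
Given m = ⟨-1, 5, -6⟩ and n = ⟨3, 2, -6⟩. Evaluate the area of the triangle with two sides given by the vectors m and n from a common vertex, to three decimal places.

i: 5·(-6) - (-6)·2 = -30 - (-12) = -18
j: (-6)·3 - (-1)·(-6) = -18 - 6 = -24
k: (-1)·2 - 5·3 = -2 - 15 = -17
m × n = (-18, -24, -17)
|m × n| = √((-18)² + (-24)² + (-17)²) = √1189 ≈ 34.4819
area = ½ · 34.4819 ≈ 17.241

17.241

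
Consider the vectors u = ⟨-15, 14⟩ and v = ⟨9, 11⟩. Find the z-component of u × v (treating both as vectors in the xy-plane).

-291

(-15)·11 - 14·9 = -165 - 126 = -291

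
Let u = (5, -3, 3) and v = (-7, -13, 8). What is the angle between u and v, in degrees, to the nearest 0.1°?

75.3

u · v = 5·(-7) + (-3)·(-13) + 3·8 = -35 + 39 + 24 = 28
|u|² = 25 + 9 + 9 = 43,  |u| = √43 ≈ 6.557439
|v|² = 49 + 169 + 64 = 282,  |v| = √282 ≈ 16.792856
cos θ = 28 / (6.557439 · 16.792856) ≈ 0.25427
θ = arccos(0.25427) ≈ 75.3°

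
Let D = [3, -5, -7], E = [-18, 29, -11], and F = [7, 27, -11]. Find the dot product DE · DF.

DE = E − D = (-21, 34, -4)
DF = F − D = (4, 32, -4)
DE · DF = (-21)·4 + 34·32 + (-4)·(-4) = -84 + 1088 + 16 = 1020

1020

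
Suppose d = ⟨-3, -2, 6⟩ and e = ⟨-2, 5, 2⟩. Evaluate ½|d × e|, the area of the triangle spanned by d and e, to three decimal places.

19.704

i: (-2)·2 - 6·5 = -4 - 30 = -34
j: 6·(-2) - (-3)·2 = -12 - (-6) = -6
k: (-3)·5 - (-2)·(-2) = -15 - 4 = -19
d × e = (-34, -6, -19)
|d × e| = √((-34)² + (-6)² + (-19)²) = √1553 ≈ 39.4081
area = ½ · 39.4081 ≈ 19.704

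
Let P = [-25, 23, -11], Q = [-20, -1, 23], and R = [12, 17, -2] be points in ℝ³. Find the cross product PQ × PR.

(-12, 1213, 858)

PQ = (5, -24, 34)
PR = (37, -6, 9)
i: (-24)·9 - 34·(-6) = -216 - (-204) = -12
j: 34·37 - 5·9 = 1258 - 45 = 1213
k: 5·(-6) - (-24)·37 = -30 - (-888) = 858
PQ × PR = (-12, 1213, 858)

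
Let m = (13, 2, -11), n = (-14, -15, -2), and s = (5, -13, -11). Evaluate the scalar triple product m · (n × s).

-1348

n × s:
i: (-15)·(-11) - (-2)·(-13) = 165 - 26 = 139
j: (-2)·5 - (-14)·(-11) = -10 - 154 = -164
k: (-14)·(-13) - (-15)·5 = 182 - (-75) = 257
n × s = (139, -164, 257)
m · (n × s) = 13·139 + 2·(-164) + (-11)·257 = 1807 - 328 - 2827 = -1348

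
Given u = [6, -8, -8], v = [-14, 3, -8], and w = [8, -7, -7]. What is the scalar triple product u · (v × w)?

v × w:
i: 3·(-7) - (-8)·(-7) = -21 - 56 = -77
j: (-8)·8 - (-14)·(-7) = -64 - 98 = -162
k: (-14)·(-7) - 3·8 = 98 - 24 = 74
v × w = (-77, -162, 74)
u · (v × w) = 6·(-77) + (-8)·(-162) + (-8)·74 = -462 + 1296 - 592 = 242

242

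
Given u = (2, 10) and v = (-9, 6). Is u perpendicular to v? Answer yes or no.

u · v = 2·(-9) + 10·6 = -18 + 60 = 42
Nonzero, so the vectors are not orthogonal.

no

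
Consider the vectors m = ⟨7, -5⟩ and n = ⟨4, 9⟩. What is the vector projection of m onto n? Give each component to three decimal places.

m · n = 7·4 + (-5)·9 = 28 - 45 = -17
|n|² = 16 + 81 = 97
proj_n m = (-17/97) · (4, 9) ≈ (-0.701, -1.577)

(-0.701, -1.577)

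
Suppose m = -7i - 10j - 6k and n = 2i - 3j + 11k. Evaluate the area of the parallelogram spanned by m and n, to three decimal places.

i: (-10)·11 - (-6)·(-3) = -110 - 18 = -128
j: (-6)·2 - (-7)·11 = -12 - (-77) = 65
k: (-7)·(-3) - (-10)·2 = 21 - (-20) = 41
m × n = (-128, 65, 41)
|m × n| = √((-128)² + 65² + 41²) = √22290 ≈ 149.2984

149.298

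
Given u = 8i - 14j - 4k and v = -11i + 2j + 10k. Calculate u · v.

u · v = 8·(-11) + (-14)·2 + (-4)·10 = -88 - 28 - 40 = -156

-156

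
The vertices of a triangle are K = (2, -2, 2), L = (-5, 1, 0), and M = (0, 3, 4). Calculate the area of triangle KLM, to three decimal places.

18.848

KL = (-7, 3, -2),  KM = (-2, 5, 2)
i: 3·2 - (-2)·5 = 6 - (-10) = 16
j: (-2)·(-2) - (-7)·2 = 4 - (-14) = 18
k: (-7)·5 - 3·(-2) = -35 - (-6) = -29
KL × KM = (16, 18, -29)
|KL × KM| = √1421 ≈ 37.6962
area = ½ · 37.6962 ≈ 18.848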